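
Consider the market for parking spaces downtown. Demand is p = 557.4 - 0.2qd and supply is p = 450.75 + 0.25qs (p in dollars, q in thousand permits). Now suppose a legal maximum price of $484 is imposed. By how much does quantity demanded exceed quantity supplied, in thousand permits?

234

Rearranging demand gives qd = 2787 - 5p; rearranging supply gives qs = 4p - 1803. Setting quantity demanded equal to quantity supplied, 2787 - 5p = 4p - 1803, gives p* = 510 and q* = 237.
Since 484 < 510, the ceiling is binding.
At p = 484: qd = 2787 - 5·484 = 367 and qs = 4·484 - 1803 = 133.
Shortage = qd - qs = 367 - 133 = 234.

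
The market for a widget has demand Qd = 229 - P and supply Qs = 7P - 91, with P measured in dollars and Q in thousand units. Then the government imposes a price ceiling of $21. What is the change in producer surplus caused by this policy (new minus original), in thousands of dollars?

-2327.5

Without the control the market clears where 229 - P = 7P - 91, i.e. P* = 40 and Q* = 189.
Because the ceiling (21) lies below the market-clearing price, it is binding.
At P = 21: Qd = 229 - 21 = 208 and Qs = 7·21 - 91 = 56.
Producer surplus without the control is ½ · (40 - 13) · 189 = 2551.5.
With the ceiling, producers sell 56 units at 21, so PS = ½ · (21 - 13) · 56 = 224.
Change in producer surplus = 224 - 2551.5 = -2327.5.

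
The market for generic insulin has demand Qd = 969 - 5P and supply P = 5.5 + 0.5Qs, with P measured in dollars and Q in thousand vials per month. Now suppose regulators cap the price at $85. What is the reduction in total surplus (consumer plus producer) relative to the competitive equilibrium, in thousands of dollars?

Rearranging supply gives Qs = 2P - 11. Setting quantity demanded equal to quantity supplied, 969 - 5P = 2P - 11, gives P* = 140 and Q* = 269.
The ceiling of 85 is below the equilibrium price 140, so it binds.
At P = 85: Qd = 969 - 5·85 = 544 and Qs = 2·85 - 11 = 159.
Quantity traded falls to 159. At Q = 159 the demand price is (969 - 159)/5 = 162 and the supply price is (11 + 159)/2 = 85.
Deadweight loss = ½ · (162 - 85) · (269 - 159) = ½ · 77 · 110 = 4235.

4235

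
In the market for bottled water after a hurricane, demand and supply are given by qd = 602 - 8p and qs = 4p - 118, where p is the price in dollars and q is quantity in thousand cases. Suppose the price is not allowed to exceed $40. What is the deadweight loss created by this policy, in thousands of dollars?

1200

Equilibrium: 602 - 8p = 4p - 118, so 720 = 12p and p* = 60, q* = 122.
The ceiling of 40 is below the equilibrium price 60, so it binds.
At p = 40: qd = 602 - 8·40 = 282 and qs = 4·40 - 118 = 42.
Quantity traded falls to 42. At q = 42 the demand price is (602 - 42)/8 = 70 and the supply price is (118 + 42)/4 = 40.
Deadweight loss = ½ · (70 - 40) · (122 - 42) = ½ · 30 · 80 = 1200.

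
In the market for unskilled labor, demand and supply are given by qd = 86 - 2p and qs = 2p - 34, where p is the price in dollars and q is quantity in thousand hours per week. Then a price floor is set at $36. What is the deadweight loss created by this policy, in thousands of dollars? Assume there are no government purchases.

Setting quantity demanded equal to quantity supplied, 86 - 2p = 2p - 34, gives p* = 30 and q* = 26.
Because the floor (36) lies above the market-clearing price, it is binding.
At p = 36: qd = 86 - 2·36 = 14 and qs = 2·36 - 34 = 38.
Quantity traded falls to 14. At q = 14 the demand price is (86 - 14)/2 = 36 and the supply price is (34 + 14)/2 = 24.
Deadweight loss = ½ · (36 - 24) · (26 - 14) = ½ · 12 · 12 = 72.

72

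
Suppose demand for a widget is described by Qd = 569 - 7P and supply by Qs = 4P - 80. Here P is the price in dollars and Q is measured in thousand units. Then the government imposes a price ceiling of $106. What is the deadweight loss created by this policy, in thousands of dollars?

Without the control the market clears where 569 - 7P = 4P - 80, i.e. P* = 59 and Q* = 156.
Since 106 is above P* = 59, the ceiling does not bind and the free-market outcome prevails.
Since the control does not bind, no trades are prevented and deadweight loss is zero.

0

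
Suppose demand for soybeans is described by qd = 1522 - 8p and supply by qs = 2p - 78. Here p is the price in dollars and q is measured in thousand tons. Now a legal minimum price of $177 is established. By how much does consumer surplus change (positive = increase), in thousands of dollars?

Equilibrium: 1522 - 8p = 2p - 78, so 1600 = 10p and p* = 160, q* = 242.
The floor of 177 is above the equilibrium price 160, so it binds.
At p = 177: qd = 1522 - 8·177 = 106 and qs = 2·177 - 78 = 276.
Consumer surplus without the control is ½ · (190.25 - 160) · 242 = 3660.25.
With the floor, consumers buy 106 units at 177, so CS = ½ · (190.25 - 177) · 106 = 702.25.
Change in consumer surplus = 702.25 - 3660.25 = -2958.

-2958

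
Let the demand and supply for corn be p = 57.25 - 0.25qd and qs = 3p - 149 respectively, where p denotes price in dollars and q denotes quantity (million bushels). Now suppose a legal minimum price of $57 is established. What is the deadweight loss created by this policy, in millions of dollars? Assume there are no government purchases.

42

Rearranging demand gives qd = 229 - 4p. In a free market, 229 - 4p = 3p - 149 gives the equilibrium p* = 54, q* = 13.
Since 57 > 54, the floor is binding.
At p = 57: qd = 229 - 4·57 = 1 and qs = 3·57 - 149 = 22.
Quantity traded falls to 1. At q = 1 the demand price is (229 - 1)/4 = 57 and the supply price is (149 + 1)/3 = 50.
Deadweight loss = ½ · (57 - 50) · (13 - 1) = ½ · 7 · 12 = 42.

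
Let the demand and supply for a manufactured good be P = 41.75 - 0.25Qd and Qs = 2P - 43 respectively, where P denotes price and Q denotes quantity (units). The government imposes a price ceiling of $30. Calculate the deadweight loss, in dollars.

37.5

Rearranging demand gives Qd = 167 - 4P. Equilibrium: 167 - 4P = 2P - 43, so 210 = 6P and P* = 35, Q* = 27.
Because the ceiling (30) lies below the market-clearing price, it is binding.
At P = 30: Qd = 167 - 4·30 = 47 and Qs = 2·30 - 43 = 17.
Quantity traded falls to 17. At Q = 17 the demand price is (167 - 17)/4 = 37.5 and the supply price is (43 + 17)/2 = 30.
Deadweight loss = ½ · (37.5 - 30) · (27 - 17) = ½ · 7.5 · 10 = 37.5.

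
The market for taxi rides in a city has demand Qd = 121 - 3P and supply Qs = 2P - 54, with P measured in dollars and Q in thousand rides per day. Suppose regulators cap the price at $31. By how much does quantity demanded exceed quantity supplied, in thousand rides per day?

In a free market, 121 - 3P = 2P - 54 gives the equilibrium P* = 35, Q* = 16.
Because the ceiling (31) lies below the market-clearing price, it is binding.
At P = 31: Qd = 121 - 3·31 = 28 and Qs = 2·31 - 54 = 8.
Shortage = Qd - Qs = 28 - 8 = 20.

20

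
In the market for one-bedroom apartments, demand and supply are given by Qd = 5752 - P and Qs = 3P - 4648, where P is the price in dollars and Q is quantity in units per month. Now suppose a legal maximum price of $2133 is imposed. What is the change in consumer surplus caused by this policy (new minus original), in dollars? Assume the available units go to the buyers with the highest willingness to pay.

-163683.5

In a free market, 5752 - P = 3P - 4648 gives the equilibrium P* = 2600, Q* = 3152.
Because the ceiling (2133) lies below the market-clearing price, it is binding.
At P = 2133: Qd = 5752 - 2133 = 3619 and Qs = 3·2133 - 4648 = 1751.
Consumer surplus without the control is ½ · (5752 - 2600) · 3152 = 4967552.
With the ceiling, 1751 units are sold at 2133 (assume they go to the highest-value buyers). The demand price at Q = 1751 is 4001, so CS = ½ · [(5752 - 2133) + (4001 - 2133)] · 1751 = 4803868.5.
Change in consumer surplus = 4803868.5 - 4967552 = -163683.5.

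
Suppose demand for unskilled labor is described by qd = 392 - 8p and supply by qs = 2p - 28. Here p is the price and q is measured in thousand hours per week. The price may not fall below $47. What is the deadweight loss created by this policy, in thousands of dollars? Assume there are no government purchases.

In a free market, 392 - 8p = 2p - 28 gives the equilibrium p* = 42, q* = 56.
The floor of 47 is above the equilibrium price 42, so it binds.
At p = 47: qd = 392 - 8·47 = 16 and qs = 2·47 - 28 = 66.
Quantity traded falls to 16. At q = 16 the demand price is (392 - 16)/8 = 47 and the supply price is (28 + 16)/2 = 22.
Deadweight loss = ½ · (47 - 22) · (56 - 16) = ½ · 25 · 40 = 500.

500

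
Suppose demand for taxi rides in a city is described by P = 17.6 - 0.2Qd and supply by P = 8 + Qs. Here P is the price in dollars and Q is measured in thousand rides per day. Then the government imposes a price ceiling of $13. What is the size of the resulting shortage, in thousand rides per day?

Rearranging demand gives Qd = 88 - 5P; rearranging supply gives Qs = P - 8. In a free market, 88 - 5P = P - 8 gives the equilibrium P* = 16, Q* = 8.
Since 13 < 16, the ceiling is binding.
At P = 13: Qd = 88 - 5·13 = 23 and Qs = 13 - 8 = 5.
Shortage = Qd - Qs = 23 - 5 = 18.

18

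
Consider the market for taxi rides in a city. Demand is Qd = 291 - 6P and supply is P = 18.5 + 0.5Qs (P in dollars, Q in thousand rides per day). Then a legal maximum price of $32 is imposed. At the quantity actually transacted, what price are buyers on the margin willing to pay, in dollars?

Rearranging supply gives Qs = 2P - 37. Setting quantity demanded equal to quantity supplied, 291 - 6P = 2P - 37, gives P* = 41 and Q* = 45.
Because the ceiling (32) lies below the market-clearing price, it is binding.
At P = 32: Qd = 291 - 6·32 = 99 and Qs = 2·32 - 37 = 27.
Only 27 units reach the market. On the demand curve, the marginal buyer's willingness to pay at Q = 27 is (291 - 27)/6 = 44.

44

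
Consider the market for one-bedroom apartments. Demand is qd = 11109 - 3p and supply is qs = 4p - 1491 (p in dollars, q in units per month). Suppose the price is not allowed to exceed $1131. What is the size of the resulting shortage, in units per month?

In a free market, 11109 - 3p = 4p - 1491 gives the equilibrium p* = 1800, q* = 5709.
Since 1131 < 1800, the ceiling is binding.
At p = 1131: qd = 11109 - 3·1131 = 7716 and qs = 4·1131 - 1491 = 3033.
Shortage = qd - qs = 7716 - 3033 = 4683.

4683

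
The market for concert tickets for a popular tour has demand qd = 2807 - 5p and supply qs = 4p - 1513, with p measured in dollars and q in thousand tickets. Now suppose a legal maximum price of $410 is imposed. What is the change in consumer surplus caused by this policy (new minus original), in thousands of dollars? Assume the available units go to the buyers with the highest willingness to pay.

1050

Without the control the market clears where 2807 - 5p = 4p - 1513, i.e. p* = 480 and q* = 407.
The ceiling of 410 is below the equilibrium price 480, so it binds.
At p = 410: qd = 2807 - 5·410 = 757 and qs = 4·410 - 1513 = 127.
Consumer surplus without the control is ½ · (561.4 - 480) · 407 = 16564.9.
With the ceiling, 127 units are sold at 410 (assume they go to the highest-value buyers). The demand price at q = 127 is 536, so CS = ½ · [(561.4 - 410) + (536 - 410)] · 127 = 17614.9.
Change in consumer surplus = 17614.9 - 16564.9 = 1050.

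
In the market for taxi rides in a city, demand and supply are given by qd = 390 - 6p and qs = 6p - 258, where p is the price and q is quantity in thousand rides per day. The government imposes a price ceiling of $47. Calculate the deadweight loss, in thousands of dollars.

294

Setting quantity demanded equal to quantity supplied, 390 - 6p = 6p - 258, gives p* = 54 and q* = 66.
The ceiling of 47 is below the equilibrium price 54, so it binds.
At p = 47: qd = 390 - 6·47 = 108 and qs = 6·47 - 258 = 24.
Quantity traded falls to 24. At q = 24 the demand price is (390 - 24)/6 = 61 and the supply price is (258 + 24)/6 = 47.
Deadweight loss = ½ · (61 - 47) · (66 - 24) = ½ · 14 · 42 = 294.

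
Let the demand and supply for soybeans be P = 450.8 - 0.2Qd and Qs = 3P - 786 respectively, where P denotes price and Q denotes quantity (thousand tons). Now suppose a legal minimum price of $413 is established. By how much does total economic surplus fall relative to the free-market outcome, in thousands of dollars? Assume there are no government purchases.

7260

Rearranging demand gives Qd = 2254 - 5P. In a free market, 2254 - 5P = 3P - 786 gives the equilibrium P* = 380, Q* = 354.
Since 413 > 380, the floor is binding.
At P = 413: Qd = 2254 - 5·413 = 189 and Qs = 3·413 - 786 = 453.
Quantity traded falls to 189. At Q = 189 the demand price is (2254 - 189)/5 = 413 and the supply price is (786 + 189)/3 = 325.
Deadweight loss = ½ · (413 - 325) · (354 - 189) = ½ · 88 · 165 = 7260.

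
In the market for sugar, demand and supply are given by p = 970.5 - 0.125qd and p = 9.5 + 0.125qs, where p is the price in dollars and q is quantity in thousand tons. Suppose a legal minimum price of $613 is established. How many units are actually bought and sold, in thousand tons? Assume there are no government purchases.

Rearranging demand gives qd = 7764 - 8p; rearranging supply gives qs = 8p - 76. Without the control the market clears where 7764 - 8p = 8p - 76, i.e. p* = 490 and q* = 3844.
Since 613 > 490, the floor is binding.
At p = 613: qd = 7764 - 8·613 = 2860 and qs = 8·613 - 76 = 4828.
The quantity actually transacted is the short side, demand: 2860.

2860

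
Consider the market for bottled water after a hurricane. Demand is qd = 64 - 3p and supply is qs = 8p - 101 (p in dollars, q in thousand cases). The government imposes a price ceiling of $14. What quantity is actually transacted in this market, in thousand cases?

In a free market, 64 - 3p = 8p - 101 gives the equilibrium p* = 15, q* = 19.
Because the ceiling (14) lies below the market-clearing price, it is binding.
At p = 14: qd = 64 - 3·14 = 22 and qs = 8·14 - 101 = 11.
The quantity actually transacted is the short side, supply: 11.

11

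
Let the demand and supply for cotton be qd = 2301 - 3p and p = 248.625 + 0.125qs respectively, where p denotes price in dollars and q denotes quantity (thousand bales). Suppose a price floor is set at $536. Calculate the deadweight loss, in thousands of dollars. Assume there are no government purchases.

43964.25

Rearranging supply gives qs = 8p - 1989. Setting quantity demanded equal to quantity supplied, 2301 - 3p = 8p - 1989, gives p* = 390 and q* = 1131.
Since 536 > 390, the floor is binding.
At p = 536: qd = 2301 - 3·536 = 693 and qs = 8·536 - 1989 = 2299.
Quantity traded falls to 693. At q = 693 the demand price is (2301 - 693)/3 = 536 and the supply price is (1989 + 693)/8 = 335.25.
Deadweight loss = ½ · (536 - 335.25) · (1131 - 693) = ½ · 200.75 · 438 = 43964.25.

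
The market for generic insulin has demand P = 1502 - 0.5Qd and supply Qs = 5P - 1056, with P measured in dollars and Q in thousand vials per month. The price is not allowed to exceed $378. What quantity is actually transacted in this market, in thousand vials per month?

834

Rearranging demand gives Qd = 3004 - 2P. Without the control the market clears where 3004 - 2P = 5P - 1056, i.e. P* = 580 and Q* = 1844.
Since 378 < 580, the ceiling is binding.
At P = 378: Qd = 3004 - 2·378 = 2248 and Qs = 5·378 - 1056 = 834.
The quantity actually transacted is the short side, supply: 834.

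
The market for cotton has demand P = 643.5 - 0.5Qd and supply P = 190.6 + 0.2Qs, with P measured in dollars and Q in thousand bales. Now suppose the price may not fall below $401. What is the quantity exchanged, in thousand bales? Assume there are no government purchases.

Rearranging demand gives Qd = 1287 - 2P; rearranging supply gives Qs = 5P - 953. Equilibrium: 1287 - 2P = 5P - 953, so 2240 = 7P and P* = 320, Q* = 647.
Since 401 > 320, the floor is binding.
At P = 401: Qd = 1287 - 2·401 = 485 and Qs = 5·401 - 953 = 1052.
The quantity actually transacted is the short side, demand: 485.

485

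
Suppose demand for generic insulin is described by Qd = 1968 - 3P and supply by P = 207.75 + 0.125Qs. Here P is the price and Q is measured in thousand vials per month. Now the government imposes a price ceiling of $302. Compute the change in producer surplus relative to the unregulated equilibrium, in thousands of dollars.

Rearranging supply gives Qs = 8P - 1662. In a free market, 1968 - 3P = 8P - 1662 gives the equilibrium P* = 330, Q* = 978.
Because the ceiling (302) lies below the market-clearing price, it is binding.
At P = 302: Qd = 1968 - 3·302 = 1062 and Qs = 8·302 - 1662 = 754.
Producer surplus without the control is ½ · (330 - 207.75) · 978 = 59780.25.
With the ceiling, producers sell 754 units at 302, so PS = ½ · (302 - 207.75) · 754 = 35532.25.
Change in producer surplus = 35532.25 - 59780.25 = -24248.

-24248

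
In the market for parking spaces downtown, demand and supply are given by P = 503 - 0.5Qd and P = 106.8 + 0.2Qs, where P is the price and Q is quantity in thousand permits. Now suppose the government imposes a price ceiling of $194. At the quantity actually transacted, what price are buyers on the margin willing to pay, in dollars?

Rearranging demand gives Qd = 1006 - 2P; rearranging supply gives Qs = 5P - 534. Equilibrium: 1006 - 2P = 5P - 534, so 1540 = 7P and P* = 220, Q* = 566.
Since 194 < 220, the ceiling is binding.
At P = 194: Qd = 1006 - 2·194 = 618 and Qs = 5·194 - 534 = 436.
Only 436 units reach the market. On the demand curve, the marginal buyer's willingness to pay at Q = 436 is (1006 - 436)/2 = 285.

285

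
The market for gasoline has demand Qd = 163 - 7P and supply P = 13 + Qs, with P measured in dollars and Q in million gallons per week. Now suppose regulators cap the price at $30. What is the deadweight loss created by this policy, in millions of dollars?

0

Rearranging supply gives Qs = P - 13. In a free market, 163 - 7P = P - 13 gives the equilibrium P* = 22, Q* = 9.
The ceiling of 30 is above the equilibrium price 22, so it is not binding; the market clears at P* = 22, Q* = 9.
Since the control does not bind, no trades are prevented and deadweight loss is zero.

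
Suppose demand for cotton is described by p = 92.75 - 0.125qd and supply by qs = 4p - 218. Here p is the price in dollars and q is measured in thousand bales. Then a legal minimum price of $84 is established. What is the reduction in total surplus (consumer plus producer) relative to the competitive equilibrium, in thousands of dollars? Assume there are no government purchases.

Rearranging demand gives qd = 742 - 8p. Equilibrium: 742 - 8p = 4p - 218, so 960 = 12p and p* = 80, q* = 102.
Because the floor (84) lies above the market-clearing price, it is binding.
At p = 84: qd = 742 - 8·84 = 70 and qs = 4·84 - 218 = 118.
Quantity traded falls to 70. At q = 70 the demand price is (742 - 70)/8 = 84 and the supply price is (218 + 70)/4 = 72.
Deadweight loss = ½ · (84 - 72) · (102 - 70) = ½ · 12 · 32 = 192.

192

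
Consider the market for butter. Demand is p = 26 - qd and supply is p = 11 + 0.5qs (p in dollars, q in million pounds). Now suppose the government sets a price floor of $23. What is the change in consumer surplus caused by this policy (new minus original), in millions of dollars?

-45.5

Rearranging demand gives qd = 26 - p; rearranging supply gives qs = 2p - 22. Setting quantity demanded equal to quantity supplied, 26 - p = 2p - 22, gives p* = 16 and q* = 10.
Because the floor (23) lies above the market-clearing price, it is binding.
At p = 23: qd = 26 - 23 = 3 and qs = 2·23 - 22 = 24.
Consumer surplus without the control is ½ · (26 - 16) · 10 = 50.
With the floor, consumers buy 3 units at 23, so CS = ½ · (26 - 23) · 3 = 4.5.
Change in consumer surplus = 4.5 - 50 = -45.5.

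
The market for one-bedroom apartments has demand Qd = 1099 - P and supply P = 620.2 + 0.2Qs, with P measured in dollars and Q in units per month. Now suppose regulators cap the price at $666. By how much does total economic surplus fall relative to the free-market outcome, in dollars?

17340

Rearranging supply gives Qs = 5P - 3101. Equilibrium: 1099 - P = 5P - 3101, so 4200 = 6P and P* = 700, Q* = 399.
Since 666 < 700, the ceiling is binding.
At P = 666: Qd = 1099 - 666 = 433 and Qs = 5·666 - 3101 = 229.
Quantity traded falls to 229. At Q = 229 the demand price is 1099 - 229 = 870 and the supply price is (3101 + 229)/5 = 666.
Deadweight loss = ½ · (870 - 666) · (399 - 229) = ½ · 204 · 170 = 17340.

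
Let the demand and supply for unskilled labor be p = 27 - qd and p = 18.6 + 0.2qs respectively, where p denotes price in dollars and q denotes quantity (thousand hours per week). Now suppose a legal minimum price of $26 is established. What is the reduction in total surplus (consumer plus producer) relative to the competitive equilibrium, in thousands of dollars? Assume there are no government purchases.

Rearranging demand gives qd = 27 - p; rearranging supply gives qs = 5p - 93. Equilibrium: 27 - p = 5p - 93, so 120 = 6p and p* = 20, q* = 7.
Since 26 > 20, the floor is binding.
At p = 26: qd = 27 - 26 = 1 and qs = 5·26 - 93 = 37.
Quantity traded falls to 1. At q = 1 the demand price is 27 - 1 = 26 and the supply price is (93 + 1)/5 = 18.8.
Deadweight loss = ½ · (26 - 18.8) · (7 - 1) = ½ · 7.2 · 6 = 21.6.

21.6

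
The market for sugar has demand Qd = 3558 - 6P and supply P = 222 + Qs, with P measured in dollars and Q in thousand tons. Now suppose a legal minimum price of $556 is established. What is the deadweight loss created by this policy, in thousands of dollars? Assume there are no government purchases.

Rearranging supply gives Qs = P - 222. Setting quantity demanded equal to quantity supplied, 3558 - 6P = P - 222, gives P* = 540 and Q* = 318.
Because the floor (556) lies above the market-clearing price, it is binding.
At P = 556: Qd = 3558 - 6·556 = 222 and Qs = 556 - 222 = 334.
Quantity traded falls to 222. At Q = 222 the demand price is (3558 - 222)/6 = 556 and the supply price is 222 + 222 = 444.
Deadweight loss = ½ · (556 - 444) · (318 - 222) = ½ · 112 · 96 = 5376.

5376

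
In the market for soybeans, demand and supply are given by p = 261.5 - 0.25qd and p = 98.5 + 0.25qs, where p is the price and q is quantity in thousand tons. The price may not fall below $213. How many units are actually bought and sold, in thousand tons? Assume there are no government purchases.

194

Rearranging demand gives qd = 1046 - 4p; rearranging supply gives qs = 4p - 394. In a free market, 1046 - 4p = 4p - 394 gives the equilibrium p* = 180, q* = 326.
Since 213 > 180, the floor is binding.
At p = 213: qd = 1046 - 4·213 = 194 and qs = 4·213 - 394 = 458.
The quantity actually transacted is the short side, demand: 194.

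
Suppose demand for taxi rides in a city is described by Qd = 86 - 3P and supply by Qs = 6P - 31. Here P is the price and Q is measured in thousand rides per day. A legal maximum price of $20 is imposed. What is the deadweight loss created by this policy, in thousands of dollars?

0

Setting quantity demanded equal to quantity supplied, 86 - 3P = 6P - 31, gives P* = 13 and Q* = 47.
The ceiling of 20 is above the equilibrium price 13, so it is not binding; the market clears at P* = 13, Q* = 47.
Since the control does not bind, no trades are prevented and deadweight loss is zero.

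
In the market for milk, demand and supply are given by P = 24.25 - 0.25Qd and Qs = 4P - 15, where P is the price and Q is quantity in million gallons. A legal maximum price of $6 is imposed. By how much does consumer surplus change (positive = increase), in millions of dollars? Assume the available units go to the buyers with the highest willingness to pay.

-56

Rearranging demand gives Qd = 97 - 4P. Without the control the market clears where 97 - 4P = 4P - 15, i.e. P* = 14 and Q* = 41.
The ceiling of 6 is below the equilibrium price 14, so it binds.
At P = 6: Qd = 97 - 4·6 = 73 and Qs = 4·6 - 15 = 9.
Consumer surplus without the control is ½ · (24.25 - 14) · 41 = 210.125.
With the ceiling, 9 units are sold at 6 (assume they go to the highest-value buyers). The demand price at Q = 9 is 22, so CS = ½ · [(24.25 - 6) + (22 - 6)] · 9 = 154.125.
Change in consumer surplus = 154.125 - 210.125 = -56.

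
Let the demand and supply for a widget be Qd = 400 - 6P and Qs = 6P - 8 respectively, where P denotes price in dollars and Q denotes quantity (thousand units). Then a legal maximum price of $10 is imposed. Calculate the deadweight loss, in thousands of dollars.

Without the control the market clears where 400 - 6P = 6P - 8, i.e. P* = 34 and Q* = 196.
The ceiling of 10 is below the equilibrium price 34, so it binds.
At P = 10: Qd = 400 - 6·10 = 340 and Qs = 6·10 - 8 = 52.
Quantity traded falls to 52. At Q = 52 the demand price is (400 - 52)/6 = 58 and the supply price is (8 + 52)/6 = 10.
Deadweight loss = ½ · (58 - 10) · (196 - 52) = ½ · 48 · 144 = 3456.

3456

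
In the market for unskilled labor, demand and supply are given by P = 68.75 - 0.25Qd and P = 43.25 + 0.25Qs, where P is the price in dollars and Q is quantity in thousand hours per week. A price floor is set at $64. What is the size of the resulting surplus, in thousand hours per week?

Rearranging demand gives Qd = 275 - 4P; rearranging supply gives Qs = 4P - 173. In a free market, 275 - 4P = 4P - 173 gives the equilibrium P* = 56, Q* = 51.
Since 64 > 56, the floor is binding.
At P = 64: Qd = 275 - 4·64 = 19 and Qs = 4·64 - 173 = 83.
Surplus = Qs - Qd = 83 - 19 = 64.

64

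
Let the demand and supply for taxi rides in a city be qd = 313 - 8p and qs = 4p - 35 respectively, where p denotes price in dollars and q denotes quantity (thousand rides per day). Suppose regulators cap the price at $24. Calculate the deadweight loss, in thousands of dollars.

Setting quantity demanded equal to quantity supplied, 313 - 8p = 4p - 35, gives p* = 29 and q* = 81.
The ceiling of 24 is below the equilibrium price 29, so it binds.
At p = 24: qd = 313 - 8·24 = 121 and qs = 4·24 - 35 = 61.
Quantity traded falls to 61. At q = 61 the demand price is (313 - 61)/8 = 31.5 and the supply price is (35 + 61)/4 = 24.
Deadweight loss = ½ · (31.5 - 24) · (81 - 61) = ½ · 7.5 · 20 = 75.

75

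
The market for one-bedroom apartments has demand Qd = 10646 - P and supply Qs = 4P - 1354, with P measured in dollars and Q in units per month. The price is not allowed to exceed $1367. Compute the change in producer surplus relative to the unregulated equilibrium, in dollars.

Setting quantity demanded equal to quantity supplied, 10646 - P = 4P - 1354, gives P* = 2400 and Q* = 8246.
Since 1367 < 2400, the ceiling is binding.
At P = 1367: Qd = 10646 - 1367 = 9279 and Qs = 4·1367 - 1354 = 4114.
Producer surplus without the control is ½ · (2400 - 338.5) · 8246 = 8499564.5.
With the ceiling, producers sell 4114 units at 1367, so PS = ½ · (1367 - 338.5) · 4114 = 2115624.5.
Change in producer surplus = 2115624.5 - 8499564.5 = -6383940.

-6383940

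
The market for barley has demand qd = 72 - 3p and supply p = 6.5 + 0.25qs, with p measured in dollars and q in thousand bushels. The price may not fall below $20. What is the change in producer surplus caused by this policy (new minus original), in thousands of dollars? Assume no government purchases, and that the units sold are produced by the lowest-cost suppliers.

31.5

Rearranging supply gives qs = 4p - 26. Setting quantity demanded equal to quantity supplied, 72 - 3p = 4p - 26, gives p* = 14 and q* = 30.
Since 20 > 14, the floor is binding.
At p = 20: qd = 72 - 3·20 = 12 and qs = 4·20 - 26 = 54.
Producer surplus without the control is ½ · (14 - 6.5) · 30 = 112.5.
With the floor, 12 units are sold at 20. The supply price at q = 12 is 9.5, so PS = ½ · [(20 - 6.5) + (20 - 9.5)] · 12 = 144.
Change in producer surplus = 144 - 112.5 = 31.5.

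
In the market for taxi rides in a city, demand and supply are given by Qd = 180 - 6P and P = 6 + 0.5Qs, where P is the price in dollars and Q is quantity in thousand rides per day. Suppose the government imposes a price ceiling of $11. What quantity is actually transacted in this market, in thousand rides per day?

Rearranging supply gives Qs = 2P - 12. Without the control the market clears where 180 - 6P = 2P - 12, i.e. P* = 24 and Q* = 36.
The ceiling of 11 is below the equilibrium price 24, so it binds.
At P = 11: Qd = 180 - 6·11 = 114 and Qs = 2·11 - 12 = 10.
The quantity actually transacted is the short side, supply: 10.

10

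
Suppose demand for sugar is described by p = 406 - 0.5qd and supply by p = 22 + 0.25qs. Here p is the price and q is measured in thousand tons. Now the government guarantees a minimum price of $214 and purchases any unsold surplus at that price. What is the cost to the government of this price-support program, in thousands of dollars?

82176

Rearranging demand gives qd = 812 - 2p; rearranging supply gives qs = 4p - 88. Setting quantity demanded equal to quantity supplied, 812 - 2p = 4p - 88, gives p* = 150 and q* = 512.
Because the floor (214) lies above the market-clearing price, it is binding.
At p = 214: qd = 812 - 2·214 = 384 and qs = 4·214 - 88 = 768.
Surplus = qs - qd = 384.
Government expenditure = surplus × support price = 384 × 214 = 82176.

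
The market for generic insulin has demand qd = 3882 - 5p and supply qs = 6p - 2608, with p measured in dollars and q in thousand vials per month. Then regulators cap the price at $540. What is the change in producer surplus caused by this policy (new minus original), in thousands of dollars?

Without the control the market clears where 3882 - 5p = 6p - 2608, i.e. p* = 590 and q* = 932.
The ceiling of 540 is below the equilibrium price 590, so it binds.
At p = 540: qd = 3882 - 5·540 = 1182 and qs = 6·540 - 2608 = 632.
Producer surplus without the control is ½ · (590 - 1304/3) · 932 = 217156/3.
With the ceiling, producers sell 632 units at 540, so PS = ½ · (540 - 1304/3) · 632 = 99856/3.
Change in producer surplus = 99856/3 - 217156/3 = -39100.

-39100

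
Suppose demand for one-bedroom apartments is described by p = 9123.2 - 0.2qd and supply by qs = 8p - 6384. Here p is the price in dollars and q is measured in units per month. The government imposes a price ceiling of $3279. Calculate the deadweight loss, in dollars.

5406346.4

Rearranging demand gives qd = 45616 - 5p. Without the control the market clears where 45616 - 5p = 8p - 6384, i.e. p* = 4000 and q* = 25616.
Since 3279 < 4000, the ceiling is binding.
At p = 3279: qd = 45616 - 5·3279 = 29221 and qs = 8·3279 - 6384 = 19848.
Quantity traded falls to 19848. At q = 19848 the demand price is (45616 - 19848)/5 = 5153.6 and the supply price is (6384 + 19848)/8 = 3279.
Deadweight loss = ½ · (5153.6 - 3279) · (25616 - 19848) = ½ · 1874.6 · 5768 = 5406346.4.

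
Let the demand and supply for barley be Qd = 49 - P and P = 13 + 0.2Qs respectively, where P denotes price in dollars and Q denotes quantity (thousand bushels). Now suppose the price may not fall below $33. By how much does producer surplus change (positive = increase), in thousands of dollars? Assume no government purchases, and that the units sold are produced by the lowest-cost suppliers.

Rearranging supply gives Qs = 5P - 65. Equilibrium: 49 - P = 5P - 65, so 114 = 6P and P* = 19, Q* = 30.
Because the floor (33) lies above the market-clearing price, it is binding.
At P = 33: Qd = 49 - 33 = 16 and Qs = 5·33 - 65 = 100.
Producer surplus without the control is ½ · (19 - 13) · 30 = 90.
With the floor, 16 units are sold at 33. The supply price at Q = 16 is 16.2, so PS = ½ · [(33 - 13) + (33 - 16.2)] · 16 = 294.4.
Change in producer surplus = 294.4 - 90 = 204.4.

204.4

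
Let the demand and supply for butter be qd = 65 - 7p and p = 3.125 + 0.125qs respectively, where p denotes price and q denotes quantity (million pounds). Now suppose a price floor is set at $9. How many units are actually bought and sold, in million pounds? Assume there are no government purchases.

2

Rearranging supply gives qs = 8p - 25. Without the control the market clears where 65 - 7p = 8p - 25, i.e. p* = 6 and q* = 23.
Because the floor (9) lies above the market-clearing price, it is binding.
At p = 9: qd = 65 - 7·9 = 2 and qs = 8·9 - 25 = 47.
The quantity actually transacted is the short side, demand: 2.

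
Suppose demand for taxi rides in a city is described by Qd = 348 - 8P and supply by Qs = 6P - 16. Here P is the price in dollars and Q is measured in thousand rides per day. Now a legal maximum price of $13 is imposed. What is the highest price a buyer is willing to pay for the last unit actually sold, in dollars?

Equilibrium: 348 - 8P = 6P - 16, so 364 = 14P and P* = 26, Q* = 140.
The ceiling of 13 is below the equilibrium price 26, so it binds.
At P = 13: Qd = 348 - 8·13 = 244 and Qs = 6·13 - 16 = 62.
Only 62 units reach the market. On the demand curve, the marginal buyer's willingness to pay at Q = 62 is (348 - 62)/8 = 35.75.

35.75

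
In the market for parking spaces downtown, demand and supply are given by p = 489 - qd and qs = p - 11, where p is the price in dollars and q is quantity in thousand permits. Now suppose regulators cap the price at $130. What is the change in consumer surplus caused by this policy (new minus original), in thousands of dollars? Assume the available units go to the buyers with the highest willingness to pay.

7080

Rearranging demand gives qd = 489 - p. Without the control the market clears where 489 - p = p - 11, i.e. p* = 250 and q* = 239.
Since 130 < 250, the ceiling is binding.
At p = 130: qd = 489 - 130 = 359 and qs = 130 - 11 = 119.
Consumer surplus without the control is ½ · (489 - 250) · 239 = 28560.5.
With the ceiling, 119 units are sold at 130 (assume they go to the highest-value buyers). The demand price at q = 119 is 370, so CS = ½ · [(489 - 130) + (370 - 130)] · 119 = 35640.5.
Change in consumer surplus = 35640.5 - 28560.5 = 7080.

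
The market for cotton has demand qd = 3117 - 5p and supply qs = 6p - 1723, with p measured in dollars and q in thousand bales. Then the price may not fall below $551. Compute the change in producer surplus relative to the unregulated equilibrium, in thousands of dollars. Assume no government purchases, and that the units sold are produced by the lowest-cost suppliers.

Setting quantity demanded equal to quantity supplied, 3117 - 5p = 6p - 1723, gives p* = 440 and q* = 917.
The floor of 551 is above the equilibrium price 440, so it binds.
At p = 551: qd = 3117 - 5·551 = 362 and qs = 6·551 - 1723 = 1583.
Producer surplus without the control is ½ · (440 - 1723/6) · 917 = 840889/12.
With the floor, 362 units are sold at 551. The supply price at q = 362 is 347.5, so PS = ½ · [(551 - 1723/6) + (551 - 347.5)] · 362 = 253762/3.
Change in producer surplus = 253762/3 - 840889/12 = 14513.25.

14513.25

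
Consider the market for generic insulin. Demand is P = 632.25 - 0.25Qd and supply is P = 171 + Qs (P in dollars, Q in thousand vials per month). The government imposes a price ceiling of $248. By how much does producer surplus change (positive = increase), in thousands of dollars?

Rearranging demand gives Qd = 2529 - 4P; rearranging supply gives Qs = P - 171. In a free market, 2529 - 4P = P - 171 gives the equilibrium P* = 540, Q* = 369.
Since 248 < 540, the ceiling is binding.
At P = 248: Qd = 2529 - 4·248 = 1537 and Qs = 248 - 171 = 77.
Producer surplus without the control is ½ · (540 - 171) · 369 = 68080.5.
With the ceiling, producers sell 77 units at 248, so PS = ½ · (248 - 171) · 77 = 2964.5.
Change in producer surplus = 2964.5 - 68080.5 = -65116.

-65116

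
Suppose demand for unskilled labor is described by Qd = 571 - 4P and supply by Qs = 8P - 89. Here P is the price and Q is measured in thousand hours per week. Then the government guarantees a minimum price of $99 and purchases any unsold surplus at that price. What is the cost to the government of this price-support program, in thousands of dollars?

52272

Setting quantity demanded equal to quantity supplied, 571 - 4P = 8P - 89, gives P* = 55 and Q* = 351.
Since 99 > 55, the floor is binding.
At P = 99: Qd = 571 - 4·99 = 175 and Qs = 8·99 - 89 = 703.
Surplus = Qs - Qd = 528.
Government expenditure = surplus × support price = 528 × 99 = 52272.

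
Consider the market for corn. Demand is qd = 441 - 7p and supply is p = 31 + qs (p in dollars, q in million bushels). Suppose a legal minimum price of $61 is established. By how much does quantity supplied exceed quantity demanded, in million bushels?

Rearranging supply gives qs = p - 31. Setting quantity demanded equal to quantity supplied, 441 - 7p = p - 31, gives p* = 59 and q* = 28.
Because the floor (61) lies above the market-clearing price, it is binding.
At p = 61: qd = 441 - 7·61 = 14 and qs = 61 - 31 = 30.
Surplus = qs - qd = 30 - 14 = 16.

16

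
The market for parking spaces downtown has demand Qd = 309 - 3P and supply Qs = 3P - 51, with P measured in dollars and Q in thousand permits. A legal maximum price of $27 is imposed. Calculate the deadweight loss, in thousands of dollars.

3267

Without the control the market clears where 309 - 3P = 3P - 51, i.e. P* = 60 and Q* = 129.
Since 27 < 60, the ceiling is binding.
At P = 27: Qd = 309 - 3·27 = 228 and Qs = 3·27 - 51 = 30.
Quantity traded falls to 30. At Q = 30 the demand price is (309 - 30)/3 = 93 and the supply price is (51 + 30)/3 = 27.
Deadweight loss = ½ · (93 - 27) · (129 - 30) = ½ · 66 · 99 = 3267.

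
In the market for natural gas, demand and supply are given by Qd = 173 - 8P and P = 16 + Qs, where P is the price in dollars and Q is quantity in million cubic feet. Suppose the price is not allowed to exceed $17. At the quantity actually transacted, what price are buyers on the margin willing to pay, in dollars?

21.5

Rearranging supply gives Qs = P - 16. Without the control the market clears where 173 - 8P = P - 16, i.e. P* = 21 and Q* = 5.
Because the ceiling (17) lies below the market-clearing price, it is binding.
At P = 17: Qd = 173 - 8·17 = 37 and Qs = 17 - 16 = 1.
Only 1 units reach the market. On the demand curve, the marginal buyer's willingness to pay at Q = 1 is (173 - 1)/8 = 21.5.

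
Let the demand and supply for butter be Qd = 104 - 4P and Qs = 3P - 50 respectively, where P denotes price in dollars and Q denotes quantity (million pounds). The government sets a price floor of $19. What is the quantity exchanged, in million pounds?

Setting quantity demanded equal to quantity supplied, 104 - 4P = 3P - 50, gives P* = 22 and Q* = 16.
The floor of 19 is below the equilibrium price 22, so it is not binding; the market clears at P* = 22, Q* = 16.

16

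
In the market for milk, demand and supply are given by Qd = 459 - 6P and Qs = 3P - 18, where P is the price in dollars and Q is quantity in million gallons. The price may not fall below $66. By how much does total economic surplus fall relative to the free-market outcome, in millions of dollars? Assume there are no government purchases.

1521

Without the control the market clears where 459 - 6P = 3P - 18, i.e. P* = 53 and Q* = 141.
Since 66 > 53, the floor is binding.
At P = 66: Qd = 459 - 6·66 = 63 and Qs = 3·66 - 18 = 180.
Quantity traded falls to 63. At Q = 63 the demand price is (459 - 63)/6 = 66 and the supply price is (18 + 63)/3 = 27.
Deadweight loss = ½ · (66 - 27) · (141 - 63) = ½ · 39 · 78 = 1521.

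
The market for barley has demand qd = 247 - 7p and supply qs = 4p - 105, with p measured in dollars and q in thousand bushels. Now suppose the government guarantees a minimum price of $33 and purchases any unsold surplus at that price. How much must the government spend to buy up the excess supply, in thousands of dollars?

363

Setting quantity demanded equal to quantity supplied, 247 - 7p = 4p - 105, gives p* = 32 and q* = 23.
The floor of 33 is above the equilibrium price 32, so it binds.
At p = 33: qd = 247 - 7·33 = 16 and qs = 4·33 - 105 = 27.
Surplus = qs - qd = 11.
Government expenditure = surplus × support price = 11 × 33 = 363.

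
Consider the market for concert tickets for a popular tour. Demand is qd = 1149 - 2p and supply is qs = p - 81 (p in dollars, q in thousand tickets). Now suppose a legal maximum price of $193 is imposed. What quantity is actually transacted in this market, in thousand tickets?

Without the control the market clears where 1149 - 2p = p - 81, i.e. p* = 410 and q* = 329.
The ceiling of 193 is below the equilibrium price 410, so it binds.
At p = 193: qd = 1149 - 2·193 = 763 and qs = 193 - 81 = 112.
The quantity actually transacted is the short side, supply: 112.

112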